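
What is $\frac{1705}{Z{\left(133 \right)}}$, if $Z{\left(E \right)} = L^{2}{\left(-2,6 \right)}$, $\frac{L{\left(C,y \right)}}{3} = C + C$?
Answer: $\frac{1705}{144} \approx 11.84$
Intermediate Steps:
$L{\left(C,y \right)} = 6 C$ ($L{\left(C,y \right)} = 3 \left(C + C\right) = 3 \cdot 2 C = 6 C$)
$Z{\left(E \right)} = 144$ ($Z{\left(E \right)} = \left(6 \left(-2\right)\right)^{2} = \left(-12\right)^{2} = 144$)
$\frac{1705}{Z{\left(133 \right)}} = \frac{1705}{144}$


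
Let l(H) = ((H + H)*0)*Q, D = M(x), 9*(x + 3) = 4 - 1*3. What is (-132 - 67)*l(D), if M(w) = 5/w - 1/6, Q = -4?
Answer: 0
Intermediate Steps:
x = -26/9 (x = -3 + (4 - 1*3)/9 = -3 + (4 - 3)/9 = -3 + (⅑)*1 = -3 + ⅑ = -26/9 ≈ -2.8889)
M(w) = -⅙ + 5/w (M(w) = 5/w - 1*⅙ = 5/w - ⅙ = -⅙ + 5/w)
D = -74/39 (D = (30 - 1*(-26/9))/(6*(-26/9)) = (⅙)*(-9/26)*(30 + 26/9) = (⅙)*(-9/26)*(296/9) = -74/39 ≈ -1.8974)
l(H) = 0 (l(H) = ((H + H)*0)*(-4) = ((2*H)*0)*(-4) = 0*(-4) = 0)
(-132 - 67)*l(D) = (-132 - 67)*0 = -199*0 = 0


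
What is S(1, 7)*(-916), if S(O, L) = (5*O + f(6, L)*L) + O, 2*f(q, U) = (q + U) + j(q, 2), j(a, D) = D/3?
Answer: -147934/3 ≈ -49311.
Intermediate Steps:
j(a, D) = D/3 (j(a, D) = D*(⅓) = D/3)
f(q, U) = ⅓ + U/2 + q/2 (f(q, U) = ((q + U) + (⅓)*2)/2 = ((U + q) + ⅔)/2 = (⅔ + U + q)/2 = ⅓ + U/2 + q/2)
S(O, L) = 6*O + L*(10/3 + L/2) (S(O, L) = (5*O + (⅓ + L/2 + (½)*6)*L) + O = (5*O + (⅓ + L/2 + 3)*L) + O = (5*O + (10/3 + L/2)*L) + O = (5*O + L*(10/3 + L/2)) + O = 6*O + L*(10/3 + L/2))
S(1, 7)*(-916) = (6*1 + (⅙)*7*(20 + 3*7))*(-916) = (6 + (⅙)*7*(20 + 21))*(-916) = (6 + (⅙)*7*41)*(-916) = (6 + 287/6)*(-916) = (323/6)*(-916) = -147934/3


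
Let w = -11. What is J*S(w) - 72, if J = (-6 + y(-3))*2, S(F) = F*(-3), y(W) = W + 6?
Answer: -270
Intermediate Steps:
y(W) = 6 + W
S(F) = -3*F
J = -6 (J = (-6 + (6 - 3))*2 = (-6 + 3)*2 = -3*2 = -6)
J*S(w) - 72 = -(-18)*(-11) - 72 = -6*33 - 72 = -198 - 72 = -270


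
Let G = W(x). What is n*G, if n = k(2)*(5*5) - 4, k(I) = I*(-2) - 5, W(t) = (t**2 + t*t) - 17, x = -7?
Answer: -18549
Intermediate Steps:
W(t) = -17 + 2*t**2 (W(t) = (t**2 + t**2) - 17 = 2*t**2 - 17 = -17 + 2*t**2)
k(I) = -5 - 2*I (k(I) = -2*I - 5 = -5 - 2*I)
G = 81 (G = -17 + 2*(-7)**2 = -17 + 2*49 = -17 + 98 = 81)
n = -229 (n = (-5 - 2*2)*(5*5) - 4 = (-5 - 4)*25 - 4 = -9*25 - 4 = -225 - 4 = -229)
n*G = -229*81 = -18549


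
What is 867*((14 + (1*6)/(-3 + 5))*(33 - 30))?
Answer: 44217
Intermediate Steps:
867*((14 + (1*6)/(-3 + 5))*(33 - 30)) = 867*((14 + 6/2)*3) = 867*((14 + 6*(1/2))*3) = 867*((14 + 3)*3) = 867*(17*3) = 867*51 = 44217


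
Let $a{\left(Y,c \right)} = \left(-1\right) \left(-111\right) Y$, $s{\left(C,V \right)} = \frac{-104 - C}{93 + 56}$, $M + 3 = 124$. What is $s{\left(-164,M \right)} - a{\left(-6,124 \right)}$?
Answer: $\frac{99294}{149} \approx 666.4$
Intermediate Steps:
$M = 121$ ($M = -3 + 124 = 121$)
$s{\left(C,V \right)} = - \frac{104}{149} - \frac{C}{149}$ ($s{\left(C,V \right)} = \frac{-104 - C}{149} = \left(-104 - C\right) \frac{1}{149} = - \frac{104}{149} - \frac{C}{149}$)
$a{\left(Y,c \right)} = 111 Y$
$s{\left(-164,M \right)} - a{\left(-6,124 \right)} = \left(- \frac{104}{149} - - \frac{164}{149}\right) - 111 \left(-6\right) = \left(- \frac{104}{149} + \frac{164}{149}\right) - -666 = \frac{60}{149} + 666 = \frac{99294}{149}$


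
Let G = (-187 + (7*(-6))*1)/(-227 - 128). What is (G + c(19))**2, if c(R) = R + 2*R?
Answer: 418775296/126025 ≈ 3323.0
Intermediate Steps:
G = 229/355 (G = (-187 - 42*1)/(-355) = (-187 - 42)*(-1/355) = -229*(-1/355) = 229/355 ≈ 0.64507)
c(R) = 3*R
(G + c(19))**2 = (229/355 + 3*19)**2 = (229/355 + 57)**2 = (20464/355)**2 = 418775296/126025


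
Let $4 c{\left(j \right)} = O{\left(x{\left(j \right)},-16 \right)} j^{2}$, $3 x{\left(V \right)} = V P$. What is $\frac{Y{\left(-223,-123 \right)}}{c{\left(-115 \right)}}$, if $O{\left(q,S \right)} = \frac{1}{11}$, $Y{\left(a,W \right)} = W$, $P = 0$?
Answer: $- \frac{5412}{13225} \approx -0.40922$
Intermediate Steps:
$x{\left(V \right)} = 0$ ($x{\left(V \right)} = \frac{V 0}{3} = \frac{1}{3} \cdot 0 = 0$)
$O{\left(q,S \right)} = \frac{1}{11}$
$c{\left(j \right)} = \frac{j^{2}}{44}$ ($c{\left(j \right)} = \frac{\frac{1}{11} j^{2}}{4} = \frac{j^{2}}{44}$)
$\frac{Y{\left(-223,-123 \right)}}{c{\left(-115 \right)}} = - \frac{123}{\frac{1}{44} \left(-115\right)^{2}} = - \frac{123}{\frac{1}{44} \cdot 13225} = - \frac{123}{\frac{13225}{44}} = \left(-123\right) \frac{44}{13225} = - \frac{5412}{13225}$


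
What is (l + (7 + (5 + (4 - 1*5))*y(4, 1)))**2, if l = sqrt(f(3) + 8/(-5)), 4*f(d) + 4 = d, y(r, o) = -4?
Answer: (90 - I*sqrt(185))**2/100 ≈ 79.15 - 24.483*I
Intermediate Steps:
f(d) = -1 + d/4
l = I*sqrt(185)/10 (l = sqrt((-1 + (1/4)*3) + 8/(-5)) = sqrt((-1 + 3/4) + 8*(-1/5)) = sqrt(-1/4 - 8/5) = sqrt(-37/20) = I*sqrt(185)/10 ≈ 1.3601*I)
(l + (7 + (5 + (4 - 1*5))*y(4, 1)))**2 = (I*sqrt(185)/10 + (7 + (5 + (4 - 1*5))*(-4)))**2 = (I*sqrt(185)/10 + (7 + (5 + (4 - 5))*(-4)))**2 = (I*sqrt(185)/10 + (7 + (5 - 1)*(-4)))**2 = (I*sqrt(185)/10 + (7 + 4*(-4)))**2 = (I*sqrt(185)/10 + (7 - 16))**2 = (I*sqrt(185)/10 - 9)**2 = (-9 + I*sqrt(185)/10)**2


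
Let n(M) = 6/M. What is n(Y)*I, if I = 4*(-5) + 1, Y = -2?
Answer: 57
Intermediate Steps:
I = -19 (I = -20 + 1 = -19)
n(Y)*I = (6/(-2))*(-19) = (6*(-½))*(-19) = -3*(-19) = 57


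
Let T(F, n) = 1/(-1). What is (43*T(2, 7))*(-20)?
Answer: 860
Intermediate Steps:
T(F, n) = -1
(43*T(2, 7))*(-20) = (43*(-1))*(-20) = -43*(-20) = 860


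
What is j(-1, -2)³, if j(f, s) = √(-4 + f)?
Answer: -5*I*√5 ≈ -11.18*I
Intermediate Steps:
j(-1, -2)³ = (√(-4 - 1))³ = (√(-5))³ = (I*√5)³ = -5*I*√5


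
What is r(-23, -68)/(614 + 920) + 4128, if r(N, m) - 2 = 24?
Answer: 243553/59 ≈ 4128.0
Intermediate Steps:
r(N, m) = 26 (r(N, m) = 2 + 24 = 26)
r(-23, -68)/(614 + 920) + 4128 = 26/(614 + 920) + 4128 = 26/1534 + 4128 = 26*(1/1534) + 4128 = 1/59 + 4128 = 243553/59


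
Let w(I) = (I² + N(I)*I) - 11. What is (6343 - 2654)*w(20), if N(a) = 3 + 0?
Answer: 1656361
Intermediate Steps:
N(a) = 3
w(I) = -11 + I² + 3*I (w(I) = (I² + 3*I) - 11 = -11 + I² + 3*I)
(6343 - 2654)*w(20) = (6343 - 2654)*(-11 + 20² + 3*20) = 3689*(-11 + 400 + 60) = 3689*449 = 1656361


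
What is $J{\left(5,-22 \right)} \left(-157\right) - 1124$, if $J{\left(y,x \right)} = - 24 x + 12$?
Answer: $-85904$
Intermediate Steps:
$J{\left(y,x \right)} = 12 - 24 x$
$J{\left(5,-22 \right)} \left(-157\right) - 1124 = \left(12 - -528\right) \left(-157\right) - 1124 = \left(12 + 528\right) \left(-157\right) - 1124 = 540 \left(-157\right) - 1124 = -84780 - 1124 = -85904$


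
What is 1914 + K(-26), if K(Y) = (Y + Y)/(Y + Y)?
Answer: 1915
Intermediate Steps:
K(Y) = 1 (K(Y) = (2*Y)/((2*Y)) = (2*Y)*(1/(2*Y)) = 1)
1914 + K(-26) = 1914 + 1 = 1915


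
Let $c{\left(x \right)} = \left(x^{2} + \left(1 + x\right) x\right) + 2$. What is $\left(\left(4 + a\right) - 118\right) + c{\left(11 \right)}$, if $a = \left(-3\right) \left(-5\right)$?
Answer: $156$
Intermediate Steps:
$c{\left(x \right)} = 2 + x^{2} + x \left(1 + x\right)$ ($c{\left(x \right)} = \left(x^{2} + x \left(1 + x\right)\right) + 2 = 2 + x^{2} + x \left(1 + x\right)$)
$a = 15$
$\left(\left(4 + a\right) - 118\right) + c{\left(11 \right)} = \left(\left(4 + 15\right) - 118\right) + \left(2 + 11 + 2 \cdot 11^{2}\right) = \left(19 - 118\right) + \left(2 + 11 + 2 \cdot 121\right) = -99 + \left(2 + 11 + 242\right) = -99 + 255 = 156$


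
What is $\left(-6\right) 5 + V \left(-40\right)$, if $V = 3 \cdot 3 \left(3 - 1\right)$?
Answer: $-750$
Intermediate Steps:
$V = 18$ ($V = 9 \cdot 2 = 18$)
$\left(-6\right) 5 + V \left(-40\right) = \left(-6\right) 5 + 18 \left(-40\right) = -30 - 720 = -750$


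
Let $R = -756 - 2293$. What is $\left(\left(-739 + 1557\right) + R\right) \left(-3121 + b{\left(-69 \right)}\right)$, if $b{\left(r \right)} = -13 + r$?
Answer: $7145893$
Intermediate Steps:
$R = -3049$ ($R = -756 - 2293 = -3049$)
$\left(\left(-739 + 1557\right) + R\right) \left(-3121 + b{\left(-69 \right)}\right) = \left(\left(-739 + 1557\right) - 3049\right) \left(-3121 - 82\right) = \left(818 - 3049\right) \left(-3121 - 82\right) = \left(-2231\right) \left(-3203\right) = 7145893$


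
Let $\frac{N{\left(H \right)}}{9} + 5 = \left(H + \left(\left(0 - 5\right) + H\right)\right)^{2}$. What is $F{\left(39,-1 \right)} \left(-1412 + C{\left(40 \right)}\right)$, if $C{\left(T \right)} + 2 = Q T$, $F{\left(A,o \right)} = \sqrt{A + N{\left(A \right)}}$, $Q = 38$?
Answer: $106 \sqrt{47955} \approx 23213.0$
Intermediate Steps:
$N{\left(H \right)} = -45 + 9 \left(-5 + 2 H\right)^{2}$ ($N{\left(H \right)} = -45 + 9 \left(H + \left(\left(0 - 5\right) + H\right)\right)^{2} = -45 + 9 \left(H + \left(-5 + H\right)\right)^{2} = -45 + 9 \left(-5 + 2 H\right)^{2}$)
$F{\left(A,o \right)} = \sqrt{-45 + A + 9 \left(-5 + 2 A\right)^{2}}$ ($F{\left(A,o \right)} = \sqrt{A + \left(-45 + 9 \left(-5 + 2 A\right)^{2}\right)} = \sqrt{-45 + A + 9 \left(-5 + 2 A\right)^{2}}$)
$C{\left(T \right)} = -2 + 38 T$
$F{\left(39,-1 \right)} \left(-1412 + C{\left(40 \right)}\right) = \sqrt{180 - 6981 + 36 \cdot 39^{2}} \left(-1412 + \left(-2 + 38 \cdot 40\right)\right) = \sqrt{180 - 6981 + 36 \cdot 1521} \left(-1412 + \left(-2 + 1520\right)\right) = \sqrt{180 - 6981 + 54756} \left(-1412 + 1518\right) = \sqrt{47955} \cdot 106 = 106 \sqrt{47955}$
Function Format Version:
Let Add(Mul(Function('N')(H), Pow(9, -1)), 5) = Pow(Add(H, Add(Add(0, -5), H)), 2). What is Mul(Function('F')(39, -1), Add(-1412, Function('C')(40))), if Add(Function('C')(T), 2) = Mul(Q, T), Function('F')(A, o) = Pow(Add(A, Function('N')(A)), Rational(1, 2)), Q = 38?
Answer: Mul(106, Pow(47955, Rational(1, 2))) ≈ 23213.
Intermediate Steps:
Function('N')(H) = Add(-45, Mul(9, Pow(Add(-5, Mul(2, H)), 2))) (Function('N')(H) = Add(-45, Mul(9, Pow(Add(H, Add(Add(0, -5), H)), 2))) = Add(-45, Mul(9, Pow(Add(H, Add(-5, H)), 2))) = Add(-45, Mul(9, Pow(Add(-5, Mul(2, H)), 2))))
Function('F')(A, o) = Pow(Add(-45, A, Mul(9, Pow(Add(-5, Mul(2, A)), 2))), Rational(1, 2)) (Function('F')(A, o) = Pow(Add(A, Add(-45, Mul(9, Pow(Add(-5, Mul(2, A)), 2)))), Rational(1, 2)) = Pow(Add(-45, A, Mul(9, Pow(Add(-5, Mul(2, A)), 2))), Rational(1, 2)))
Function('C')(T) = Add(-2, Mul(38, T))
Mul(Function('F')(39, -1), Add(-1412, Function('C')(40))) = Mul(Pow(Add(180, Mul(-179, 39), Mul(36, Pow(39, 2))), Rational(1, 2)), Add(-1412, Add(-2, Mul(38, 40)))) = Mul(Pow(Add(180, -6981, Mul(36, 1521)), Rational(1, 2)), Add(-1412, Add(-2, 1520))) = Mul(Pow(Add(180, -6981, 54756), Rational(1, 2)), Add(-1412, 1518)) = Mul(Pow(47955, Rational(1, 2)), 106) = Mul(106, Pow(47955, Rational(1, 2)))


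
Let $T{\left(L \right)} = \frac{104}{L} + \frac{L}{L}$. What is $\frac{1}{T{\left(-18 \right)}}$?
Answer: $- \frac{9}{43} \approx -0.2093$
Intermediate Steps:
$T{\left(L \right)} = 1 + \frac{104}{L}$ ($T{\left(L \right)} = \frac{104}{L} + 1 = 1 + \frac{104}{L}$)
$\frac{1}{T{\left(-18 \right)}} = \frac{1}{\frac{1}{-18} \left(104 - 18\right)} = \frac{1}{\left(- \frac{1}{18}\right) 86} = \frac{1}{- \frac{43}{9}} = - \frac{9}{43}$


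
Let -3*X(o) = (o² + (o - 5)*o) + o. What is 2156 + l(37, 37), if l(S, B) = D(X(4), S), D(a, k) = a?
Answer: 6452/3 ≈ 2150.7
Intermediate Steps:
X(o) = -o/3 - o²/3 - o*(-5 + o)/3 (X(o) = -((o² + (o - 5)*o) + o)/3 = -((o² + (-5 + o)*o) + o)/3 = -((o² + o*(-5 + o)) + o)/3 = -(o + o² + o*(-5 + o))/3 = -o/3 - o²/3 - o*(-5 + o)/3)
l(S, B) = -16/3 (l(S, B) = (⅔)*4*(2 - 1*4) = (⅔)*4*(2 - 4) = (⅔)*4*(-2) = -16/3)
2156 + l(37, 37) = 2156 - 16/3 = 6452/3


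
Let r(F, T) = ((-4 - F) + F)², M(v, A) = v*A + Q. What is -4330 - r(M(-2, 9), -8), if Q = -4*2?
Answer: -4346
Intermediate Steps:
Q = -8
M(v, A) = -8 + A*v (M(v, A) = v*A - 8 = A*v - 8 = -8 + A*v)
r(F, T) = 16 (r(F, T) = (-4)² = 16)
-4330 - r(M(-2, 9), -8) = -4330 - 1*16 = -4330 - 16 = -4346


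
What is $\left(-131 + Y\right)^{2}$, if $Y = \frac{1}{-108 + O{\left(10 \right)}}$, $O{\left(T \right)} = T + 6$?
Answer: $\frac{145274809}{8464} \approx 17164.0$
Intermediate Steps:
$O{\left(T \right)} = 6 + T$
$Y = - \frac{1}{92}$ ($Y = \frac{1}{-108 + \left(6 + 10\right)} = \frac{1}{-108 + 16} = \frac{1}{-92} = - \frac{1}{92} \approx -0.01087$)
$\left(-131 + Y\right)^{2} = \left(-131 - \frac{1}{92}\right)^{2} = \left(- \frac{12053}{92}\right)^{2} = \frac{145274809}{8464}$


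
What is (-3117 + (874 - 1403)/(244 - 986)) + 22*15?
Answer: -2067425/742 ≈ -2786.3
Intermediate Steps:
(-3117 + (874 - 1403)/(244 - 986)) + 22*15 = (-3117 - 529/(-742)) + 330 = (-3117 - 529*(-1/742)) + 330 = (-3117 + 529/742) + 330 = -2312285/742 + 330 = -2067425/742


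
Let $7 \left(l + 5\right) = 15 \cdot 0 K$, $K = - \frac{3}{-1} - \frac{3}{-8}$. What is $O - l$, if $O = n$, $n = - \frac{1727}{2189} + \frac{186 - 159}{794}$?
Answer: $\frac{670745}{158006} \approx 4.2451$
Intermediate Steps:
$K = \frac{27}{8}$ ($K = \left(-3\right) \left(-1\right) - - \frac{3}{8} = 3 + \frac{3}{8} = \frac{27}{8} \approx 3.375$)
$l = -5$ ($l = -5 + \frac{15 \cdot 0 \cdot \frac{27}{8}}{7} = -5 + \frac{0 \cdot \frac{27}{8}}{7} = -5 + \frac{1}{7} \cdot 0 = -5 + 0 = -5$)
$n = - \frac{119285}{158006}$ ($n = \left(-1727\right) \frac{1}{2189} + 27 \cdot \frac{1}{794} = - \frac{157}{199} + \frac{27}{794} = - \frac{119285}{158006} \approx -0.75494$)
$O = - \frac{119285}{158006} \approx -0.75494$
$O - l = - \frac{119285}{158006} - -5 = - \frac{119285}{158006} + 5 = \frac{670745}{158006}$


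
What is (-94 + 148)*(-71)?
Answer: -3834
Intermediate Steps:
(-94 + 148)*(-71) = 54*(-71) = -3834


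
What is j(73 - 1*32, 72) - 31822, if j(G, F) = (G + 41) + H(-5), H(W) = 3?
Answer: -31737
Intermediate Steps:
j(G, F) = 44 + G (j(G, F) = (G + 41) + 3 = (41 + G) + 3 = 44 + G)
j(73 - 1*32, 72) - 31822 = (44 + (73 - 1*32)) - 31822 = (44 + (73 - 32)) - 31822 = (44 + 41) - 31822 = 85 - 31822 = -31737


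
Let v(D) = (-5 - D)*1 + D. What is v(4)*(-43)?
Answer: 215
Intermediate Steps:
v(D) = -5 (v(D) = (-5 - D) + D = -5)
v(4)*(-43) = -5*(-43) = 215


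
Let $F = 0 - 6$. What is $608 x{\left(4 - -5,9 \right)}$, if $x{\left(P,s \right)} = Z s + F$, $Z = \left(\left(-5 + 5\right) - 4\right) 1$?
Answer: $-25536$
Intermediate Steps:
$F = -6$ ($F = 0 - 6 = -6$)
$Z = -4$ ($Z = \left(0 - 4\right) 1 = \left(-4\right) 1 = -4$)
$x{\left(P,s \right)} = -6 - 4 s$ ($x{\left(P,s \right)} = - 4 s - 6 = -6 - 4 s$)
$608 x{\left(4 - -5,9 \right)} = 608 \left(-6 - 36\right) = 608 \left(-42\right) = -25536$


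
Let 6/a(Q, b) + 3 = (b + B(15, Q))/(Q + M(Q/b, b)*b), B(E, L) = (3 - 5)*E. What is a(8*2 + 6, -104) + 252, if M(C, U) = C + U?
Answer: 4089384/16357 ≈ 250.01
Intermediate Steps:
B(E, L) = -2*E
a(Q, b) = 6/(-3 + (-30 + b)/(Q + b*(b + Q/b))) (a(Q, b) = 6/(-3 + (b - 2*15)/(Q + (Q/b + b)*b)) = 6/(-3 + (b - 30)/(Q + (b + Q/b)*b)) = 6/(-3 + (-30 + b)/(Q + b*(b + Q/b))))
a(8*2 + 6, -104) + 252 = 6*(-1*(-104)² - 2*(8*2 + 6))/(30 - 1*(-104) + 3*(-104)² + 6*(8*2 + 6)) + 252 = 6*(-1*10816 - 2*(16 + 6))/(30 + 104 + 3*10816 + 6*(16 + 6)) + 252 = 6*(-10816 - 2*22)/(30 + 104 + 32448 + 6*22) + 252 = 6*(-10816 - 44)/(30 + 104 + 32448 + 132) + 252 = 6*(-10860)/32714 + 252 = 6*(1/32714)*(-10860) + 252 = -32580/16357 + 252 = 4089384/16357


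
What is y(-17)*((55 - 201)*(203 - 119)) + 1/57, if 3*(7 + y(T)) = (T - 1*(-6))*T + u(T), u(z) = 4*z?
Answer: -22835567/57 ≈ -4.0062e+5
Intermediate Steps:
y(T) = -7 + 4*T/3 + T*(6 + T)/3 (y(T) = -7 + ((T - 1*(-6))*T + 4*T)/3 = -7 + ((T + 6)*T + 4*T)/3 = -7 + ((6 + T)*T + 4*T)/3 = -7 + (T*(6 + T) + 4*T)/3 = -7 + (4*T + T*(6 + T))/3 = -7 + (4*T/3 + T*(6 + T)/3) = -7 + 4*T/3 + T*(6 + T)/3)
y(-17)*((55 - 201)*(203 - 119)) + 1/57 = (-7 + (⅓)*(-17)² + (10/3)*(-17))*((55 - 201)*(203 - 119)) + 1/57 = (-7 + (⅓)*289 - 170/3)*(-146*84) + 1/57 = (-7 + 289/3 - 170/3)*(-12264) + 1/57 = (98/3)*(-12264) + 1/57 = -400624 + 1/57 = -22835567/57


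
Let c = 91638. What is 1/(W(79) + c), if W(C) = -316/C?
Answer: 1/91634 ≈ 1.0913e-5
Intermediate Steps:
1/(W(79) + c) = 1/(-316/79 + 91638) = 1/(-316*1/79 + 91638) = 1/(-4 + 91638) = 1/91634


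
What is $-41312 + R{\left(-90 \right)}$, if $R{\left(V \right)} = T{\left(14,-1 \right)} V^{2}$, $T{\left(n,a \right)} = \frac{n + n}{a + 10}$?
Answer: $-16112$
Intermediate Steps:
$T{\left(n,a \right)} = \frac{2 n}{10 + a}$
$R{\left(V \right)} = \frac{28 V^{2}}{9}$ ($R{\left(V \right)} = 2 \cdot 14 \frac{1}{10 - 1} V^{2} = 2 \cdot 14 \cdot \frac{1}{9} V^{2} = \frac{28 V^{2}}{9}$)
$-41312 + R{\left(-90 \right)} = -41312 + \frac{28 \left(-90\right)^{2}}{9} = -41312 + \frac{28}{9} \cdot 8100 = -41312 + 25200 = -16112$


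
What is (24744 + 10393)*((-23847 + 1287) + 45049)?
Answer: 790195993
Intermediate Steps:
(24744 + 10393)*((-23847 + 1287) + 45049) = 35137*(-22560 + 45049) = 35137*22489 = 790195993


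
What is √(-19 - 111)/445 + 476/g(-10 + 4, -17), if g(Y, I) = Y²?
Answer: 119/9 + I*√130/445 ≈ 13.222 + 0.025622*I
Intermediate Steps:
√(-19 - 111)/445 + 476/g(-10 + 4, -17) = √(-19 - 111)/445 + 476/((-10 + 4)²) = √(-130)*(1/445) + 476/((-6)²) = (I*√130)*(1/445) + 476/36 = I*√130/445 + 476*(1/36) = I*√130/445 + 119/9 = 119/9 + I*√130/445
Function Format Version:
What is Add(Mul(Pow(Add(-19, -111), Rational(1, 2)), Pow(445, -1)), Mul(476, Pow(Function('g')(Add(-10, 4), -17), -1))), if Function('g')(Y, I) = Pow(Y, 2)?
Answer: Add(Rational(119, 9), Mul(Rational(1, 445), I, Pow(130, Rational(1, 2)))) ≈ Add(13.222, Mul(0.025622, I))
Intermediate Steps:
Add(Mul(Pow(Add(-19, -111), Rational(1, 2)), Pow(445, -1)), Mul(476, Pow(Function('g')(Add(-10, 4), -17), -1))) = Add(Mul(Pow(Add(-19, -111), Rational(1, 2)), Pow(445, -1)), Mul(476, Pow(Pow(Add(-10, 4), 2), -1))) = Add(Mul(Pow(-130, Rational(1, 2)), Rational(1, 445)), Mul(476, Pow(Pow(-6, 2), -1))) = Add(Mul(Mul(I, Pow(130, Rational(1, 2))), Rational(1, 445)), Mul(476, Pow(36, -1))) = Add(Mul(Rational(1, 445), I, Pow(130, Rational(1, 2))), Mul(476, Rational(1, 36))) = Add(Mul(Rational(1, 445), I, Pow(130, Rational(1, 2))), Rational(119, 9)) = Add(Rational(119, 9), Mul(Rational(1, 445), I, Pow(130, Rational(1, 2))))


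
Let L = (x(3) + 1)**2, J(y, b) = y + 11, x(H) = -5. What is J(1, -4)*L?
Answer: 192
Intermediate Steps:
J(y, b) = 11 + y
L = 16 (L = (-5 + 1)**2 = (-4)**2 = 16)
J(1, -4)*L = (11 + 1)*16 = 12*16 = 192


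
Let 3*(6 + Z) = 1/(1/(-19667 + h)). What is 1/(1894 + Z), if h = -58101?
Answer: -3/72104 ≈ -4.1607e-5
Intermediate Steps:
Z = -77786/3 (Z = -6 + 1/(3*(1/(-19667 - 58101))) = -6 + 1/(3*(1/(-77768))) = -6 + 1/(3*(-1/77768)) = -6 + (⅓)*(-77768) = -6 - 77768/3 = -77786/3 ≈ -25929.)
1/(1894 + Z) = 1/(1894 - 77786/3) = 1/(-72104/3) = -3/72104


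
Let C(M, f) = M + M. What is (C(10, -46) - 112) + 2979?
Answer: 2887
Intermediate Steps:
C(M, f) = 2*M
(C(10, -46) - 112) + 2979 = (2*10 - 112) + 2979 = (20 - 112) + 2979 = -92 + 2979 = 2887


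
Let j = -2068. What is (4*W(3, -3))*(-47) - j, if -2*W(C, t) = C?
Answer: 2350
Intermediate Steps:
W(C, t) = -C/2
(4*W(3, -3))*(-47) - j = (4*(-½*3))*(-47) - 1*(-2068) = (4*(-3/2))*(-47) + 2068 = -6*(-47) + 2068 = 282 + 2068 = 2350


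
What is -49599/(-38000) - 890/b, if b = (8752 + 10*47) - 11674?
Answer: 38859187/23294000 ≈ 1.6682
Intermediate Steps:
b = -2452 (b = (8752 + 470) - 11674 = 9222 - 11674 = -2452)
-49599/(-38000) - 890/b = -49599/(-38000) - 890/(-2452) = -49599*(-1/38000) - 890*(-1/2452) = 49599/38000 + 445/1226 = 38859187/23294000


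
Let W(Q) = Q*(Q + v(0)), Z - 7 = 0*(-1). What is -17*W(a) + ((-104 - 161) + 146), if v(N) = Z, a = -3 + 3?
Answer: -119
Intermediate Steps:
Z = 7 (Z = 7 + 0*(-1) = 7 + 0 = 7)
a = 0
v(N) = 7
W(Q) = Q*(7 + Q) (W(Q) = Q*(Q + 7) = Q*(7 + Q))
-17*W(a) + ((-104 - 161) + 146) = -0*(7 + 0) + ((-104 - 161) + 146) = -0*7 + (-265 + 146) = -17*0 - 119 = 0 - 119 = -119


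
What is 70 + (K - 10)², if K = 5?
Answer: 95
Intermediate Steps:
70 + (K - 10)² = 70 + (5 - 10)² = 70 + (-5)² = 70 + 25 = 95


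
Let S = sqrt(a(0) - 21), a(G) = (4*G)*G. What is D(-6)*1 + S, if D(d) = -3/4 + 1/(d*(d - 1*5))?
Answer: -97/132 + I*sqrt(21) ≈ -0.73485 + 4.5826*I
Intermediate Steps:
a(G) = 4*G**2
S = I*sqrt(21) (S = sqrt(4*0**2 - 21) = sqrt(4*0 - 21) = sqrt(0 - 21) = sqrt(-21) = I*sqrt(21) ≈ 4.5826*I)
D(d) = -3/4 + 1/(d*(-5 + d)) (D(d) = -3*1/4 + 1/(d*(d - 5)) = -3/4 + 1/(d*(-5 + d)))
D(-6)*1 + S = ((1/4)*(4 - 3*(-6)**2 + 15*(-6))/(-6*(-5 - 6)))*1 + I*sqrt(21) = ((1/4)*(-1/6)*(4 - 3*36 - 90)/(-11))*1 + I*sqrt(21) = ((1/4)*(-1/6)*(-1/11)*(4 - 108 - 90))*1 + I*sqrt(21) = ((1/4)*(-1/6)*(-1/11)*(-194))*1 + I*sqrt(21) = -97/132*1 + I*sqrt(21) = -97/132 + I*sqrt(21)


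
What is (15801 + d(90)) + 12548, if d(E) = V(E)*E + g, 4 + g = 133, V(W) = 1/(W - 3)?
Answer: 825892/29 ≈ 28479.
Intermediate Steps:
V(W) = 1/(-3 + W)
g = 129 (g = -4 + 133 = 129)
d(E) = 129 + E/(-3 + E) (d(E) = E/(-3 + E) + 129 = 129 + E/(-3 + E))
(15801 + d(90)) + 12548 = (15801 + (-387 + 130*90)/(-3 + 90)) + 12548 = (15801 + (-387 + 11700)/87) + 12548 = (15801 + (1/87)*11313) + 12548 = (15801 + 3771/29) + 12548 = 462000/29 + 12548 = 825892/29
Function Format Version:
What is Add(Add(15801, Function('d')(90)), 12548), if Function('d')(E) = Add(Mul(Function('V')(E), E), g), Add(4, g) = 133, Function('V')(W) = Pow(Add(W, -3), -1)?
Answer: Rational(825892, 29) ≈ 28479.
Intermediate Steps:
Function('V')(W) = Pow(Add(-3, W), -1)
g = 129 (g = Add(-4, 133) = 129)
Function('d')(E) = Add(129, Mul(E, Pow(Add(-3, E), -1))) (Function('d')(E) = Add(Mul(Pow(Add(-3, E), -1), E), 129) = Add(Mul(E, Pow(Add(-3, E), -1)), 129) = Add(129, Mul(E, Pow(Add(-3, E), -1))))
Add(Add(15801, Function('d')(90)), 12548) = Add(Add(15801, Mul(Pow(Add(-3, 90), -1), Add(-387, Mul(130, 90)))), 12548) = Add(Add(15801, Mul(Pow(87, -1), Add(-387, 11700))), 12548) = Add(Add(15801, Mul(Rational(1, 87), 11313)), 12548) = Add(Add(15801, Rational(3771, 29)), 12548) = Add(Rational(462000, 29), 12548) = Rational(825892, 29)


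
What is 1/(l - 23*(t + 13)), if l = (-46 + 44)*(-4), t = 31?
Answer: -1/1004 ≈ -0.00099602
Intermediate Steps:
l = 8 (l = -2*(-4) = 8)
1/(l - 23*(t + 13)) = 1/(8 - 23*(31 + 13)) = 1/(8 - 23*44) = 1/(8 - 1012) = 1/(-1004) = -1/1004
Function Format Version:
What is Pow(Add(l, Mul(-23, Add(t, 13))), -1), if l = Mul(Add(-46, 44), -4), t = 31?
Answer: Rational(-1, 1004) ≈ -0.00099602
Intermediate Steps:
l = 8 (l = Mul(-2, -4) = 8)
Pow(Add(l, Mul(-23, Add(t, 13))), -1) = Pow(Add(8, Mul(-23, Add(31, 13))), -1) = Pow(Add(8, Mul(-23, 44)), -1) = Pow(Add(8, -1012), -1) = Pow(-1004, -1) = Rational(-1, 1004)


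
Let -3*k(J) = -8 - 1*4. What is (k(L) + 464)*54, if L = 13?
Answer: 25272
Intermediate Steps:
k(J) = 4 (k(J) = -(-8 - 1*4)/3 = -(-8 - 4)/3 = -⅓*(-12) = 4)
(k(L) + 464)*54 = (4 + 464)*54 = 468*54 = 25272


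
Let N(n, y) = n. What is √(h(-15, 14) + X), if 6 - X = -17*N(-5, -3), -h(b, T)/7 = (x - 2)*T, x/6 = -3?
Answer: 3*√209 ≈ 43.370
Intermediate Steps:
x = -18 (x = 6*(-3) = -18)
h(b, T) = 140*T (h(b, T) = -7*(-18 - 2)*T = -(-140)*T = 140*T)
X = -79 (X = 6 - (-17)*(-5) = 6 - 1*85 = 6 - 85 = -79)
√(h(-15, 14) + X) = √(140*14 - 79) = √(1960 - 79) = √1881 = 3*√209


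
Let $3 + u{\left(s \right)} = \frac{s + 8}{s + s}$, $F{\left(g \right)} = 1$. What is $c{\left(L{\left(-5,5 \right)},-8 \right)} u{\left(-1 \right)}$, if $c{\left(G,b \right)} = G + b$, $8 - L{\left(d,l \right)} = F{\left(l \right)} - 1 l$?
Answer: $-26$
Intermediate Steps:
$u{\left(s \right)} = -3 + \frac{8 + s}{2 s}$ ($u{\left(s \right)} = -3 + \frac{s + 8}{s + s} = -3 + \frac{8 + s}{2 s}$)
$L{\left(d,l \right)} = 7 + l$ ($L{\left(d,l \right)} = 8 - \left(1 - 1 l\right) = 8 - \left(1 - l\right) = 8 + \left(-1 + l\right) = 7 + l$)
$c{\left(L{\left(-5,5 \right)},-8 \right)} u{\left(-1 \right)} = \left(\left(7 + 5\right) - 8\right) \left(- \frac{5}{2} + \frac{4}{-1}\right) = \left(12 - 8\right) \left(- \frac{5}{2} + 4 \left(-1\right)\right) = 4 \left(- \frac{5}{2} - 4\right) = 4 \left(- \frac{13}{2}\right) = -26$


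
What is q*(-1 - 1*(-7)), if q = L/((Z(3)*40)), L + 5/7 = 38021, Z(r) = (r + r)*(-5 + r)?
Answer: -133071/280 ≈ -475.25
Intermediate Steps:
Z(r) = 2*r*(-5 + r) (Z(r) = (2*r)*(-5 + r) = 2*r*(-5 + r))
L = 266142/7 (L = -5/7 + 38021 = 266142/7 ≈ 38020.)
q = -44357/560 (q = 266142/(7*(((2*3*(-5 + 3))*40))) = 266142/(7*(((2*3*(-2))*40))) = 266142/(7*((-12*40))) = (266142/7)/(-480) = (266142/7)*(-1/480) = -44357/560 ≈ -79.209)
q*(-1 - 1*(-7)) = -44357*(-1 - 1*(-7))/560 = -44357*(-1 + 7)/560 = -44357/560*6 = -133071/280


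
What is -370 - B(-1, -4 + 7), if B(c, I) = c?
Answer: -369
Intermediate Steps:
-370 - B(-1, -4 + 7) = -370 - 1*(-1) = -370 + 1 = -369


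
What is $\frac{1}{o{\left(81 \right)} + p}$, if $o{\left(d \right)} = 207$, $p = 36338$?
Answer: $\frac{1}{36545} \approx 2.7364 \cdot 10^{-5}$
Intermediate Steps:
$\frac{1}{o{\left(81 \right)} + p} = \frac{1}{207 + 36338} = \frac{1}{36545}$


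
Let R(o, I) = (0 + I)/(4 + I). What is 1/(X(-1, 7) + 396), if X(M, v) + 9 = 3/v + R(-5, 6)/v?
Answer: 35/13563 ≈ 0.0025805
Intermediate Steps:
R(o, I) = I/(4 + I)
X(M, v) = -9 + 18/(5*v) (X(M, v) = -9 + (3/v + (6/(4 + 6))/v) = -9 + (3/v + (6/10)/v) = -9 + (3/v + (6*(⅒))/v) = -9 + (3/v + 3/(5*v)) = -9 + 18/(5*v))
1/(X(-1, 7) + 396) = 1/((-9 + (18/5)/7) + 396) = 1/((-9 + (18/5)*(⅐)) + 396) = 1/((-9 + 18/35) + 396) = 1/(-297/35 + 396) = 1/(13563/35) = 35/13563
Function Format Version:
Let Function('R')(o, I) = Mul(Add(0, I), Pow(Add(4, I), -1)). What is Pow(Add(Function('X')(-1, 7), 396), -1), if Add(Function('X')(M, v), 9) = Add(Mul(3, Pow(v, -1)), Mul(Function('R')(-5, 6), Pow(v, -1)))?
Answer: Rational(35, 13563) ≈ 0.0025805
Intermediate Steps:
Function('R')(o, I) = Mul(I, Pow(Add(4, I), -1))
Function('X')(M, v) = Add(-9, Mul(Rational(18, 5), Pow(v, -1))) (Function('X')(M, v) = Add(-9, Add(Mul(3, Pow(v, -1)), Mul(Mul(6, Pow(Add(4, 6), -1)), Pow(v, -1)))) = Add(-9, Add(Mul(3, Pow(v, -1)), Mul(Mul(6, Pow(10, -1)), Pow(v, -1)))) = Add(-9, Add(Mul(3, Pow(v, -1)), Mul(Mul(6, Rational(1, 10)), Pow(v, -1)))) = Add(-9, Add(Mul(3, Pow(v, -1)), Mul(Rational(3, 5), Pow(v, -1)))) = Add(-9, Mul(Rational(18, 5), Pow(v, -1))))
Pow(Add(Function('X')(-1, 7), 396), -1) = Pow(Add(Add(-9, Mul(Rational(18, 5), Pow(7, -1))), 396), -1) = Pow(Add(Add(-9, Mul(Rational(18, 5), Rational(1, 7))), 396), -1) = Pow(Add(Add(-9, Rational(18, 35)), 396), -1) = Pow(Add(Rational(-297, 35), 396), -1) = Pow(Rational(13563, 35), -1) = Rational(35, 13563)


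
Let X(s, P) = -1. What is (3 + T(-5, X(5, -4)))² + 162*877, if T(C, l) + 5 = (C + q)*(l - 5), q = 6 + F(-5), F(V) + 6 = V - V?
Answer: 142858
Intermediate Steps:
F(V) = -6 (F(V) = -6 + (V - V) = -6 + 0 = -6)
q = 0 (q = 6 - 6 = 0)
T(C, l) = -5 + C*(-5 + l) (T(C, l) = -5 + (C + 0)*(l - 5) = -5 + C*(-5 + l))
(3 + T(-5, X(5, -4)))² + 162*877 = (3 + (-5 - 5*(-5) - 5*(-1)))² + 162*877 = (3 + (-5 + 25 + 5))² + 142074 = (3 + 25)² + 142074 = 28² + 142074 = 784 + 142074 = 142858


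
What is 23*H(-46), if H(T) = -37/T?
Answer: 37/2 ≈ 18.500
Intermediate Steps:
23*H(-46) = 23*(-37/(-46)) = 23*(-37*(-1/46)) = 23*(37/46) = 37/2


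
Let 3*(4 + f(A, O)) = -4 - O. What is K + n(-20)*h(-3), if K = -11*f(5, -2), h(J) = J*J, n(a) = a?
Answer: -386/3 ≈ -128.67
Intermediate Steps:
f(A, O) = -16/3 - O/3 (f(A, O) = -4 + (-4 - O)/3 = -4 + (-4/3 - O/3) = -16/3 - O/3)
h(J) = J**2
K = 154/3 (K = -11*(-16/3 - 1/3*(-2)) = -11*(-16/3 + 2/3) = -11*(-14/3) = 154/3 ≈ 51.333)
K + n(-20)*h(-3) = 154/3 - 20*(-3)**2 = 154/3 - 20*9 = 154/3 - 180 = -386/3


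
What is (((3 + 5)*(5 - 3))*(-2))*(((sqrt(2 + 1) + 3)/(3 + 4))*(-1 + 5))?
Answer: -384/7 - 128*sqrt(3)/7 ≈ -86.529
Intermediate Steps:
(((3 + 5)*(5 - 3))*(-2))*(((sqrt(2 + 1) + 3)/(3 + 4))*(-1 + 5)) = ((8*2)*(-2))*(((sqrt(3) + 3)/7)*4) = (16*(-2))*(((3 + sqrt(3))*(1/7))*4) = -32*(3/7 + sqrt(3)/7)*4 = -32*(12/7 + 4*sqrt(3)/7) = -384/7 - 128*sqrt(3)/7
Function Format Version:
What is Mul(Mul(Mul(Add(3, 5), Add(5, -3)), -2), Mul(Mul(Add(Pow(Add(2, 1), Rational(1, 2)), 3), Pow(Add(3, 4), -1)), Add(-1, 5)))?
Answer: Add(Rational(-384, 7), Mul(Rational(-128, 7), Pow(3, Rational(1, 2)))) ≈ -86.529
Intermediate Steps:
Mul(Mul(Mul(Add(3, 5), Add(5, -3)), -2), Mul(Mul(Add(Pow(Add(2, 1), Rational(1, 2)), 3), Pow(Add(3, 4), -1)), Add(-1, 5))) = Mul(Mul(Mul(8, 2), -2), Mul(Mul(Add(Pow(3, Rational(1, 2)), 3), Pow(7, -1)), 4)) = Mul(Mul(16, -2), Mul(Mul(Add(3, Pow(3, Rational(1, 2))), Rational(1, 7)), 4)) = Mul(-32, Mul(Add(Rational(3, 7), Mul(Rational(1, 7), Pow(3, Rational(1, 2)))), 4)) = Mul(-32, Add(Rational(12, 7), Mul(Rational(4, 7), Pow(3, Rational(1, 2))))) = Add(Rational(-384, 7), Mul(Rational(-128, 7), Pow(3, Rational(1, 2))))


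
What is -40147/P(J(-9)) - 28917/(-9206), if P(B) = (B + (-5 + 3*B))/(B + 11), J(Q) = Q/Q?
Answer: 4435148301/9206 ≈ 4.8177e+5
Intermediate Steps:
J(Q) = 1
P(B) = (-5 + 4*B)/(11 + B)
-40147/P(J(-9)) - 28917/(-9206) = -40147*(11 + 1)/(-5 + 4*1) - 28917/(-9206) = -40147*12/(-5 + 4) - 28917*(-1/9206) = -40147/((1/12)*(-1)) + 28917/9206 = -40147/(-1/12) + 28917/9206 = -40147*(-12) + 28917/9206 = 481764 + 28917/9206 = 4435148301/9206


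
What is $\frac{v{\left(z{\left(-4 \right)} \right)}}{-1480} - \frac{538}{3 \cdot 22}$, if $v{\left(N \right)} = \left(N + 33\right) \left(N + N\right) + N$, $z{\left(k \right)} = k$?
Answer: $- \frac{97583}{12210} \approx -7.9921$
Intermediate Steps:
$v{\left(N \right)} = N + 2 N \left(33 + N\right)$ ($v{\left(N \right)} = \left(33 + N\right) 2 N + N = 2 N \left(33 + N\right) + N = N + 2 N \left(33 + N\right)$)
$\frac{v{\left(z{\left(-4 \right)} \right)}}{-1480} - \frac{538}{3 \cdot 22} = \frac{\left(-4\right) \left(67 + 2 \left(-4\right)\right)}{-1480} - \frac{538}{3 \cdot 22} = - 4 \left(67 - 8\right) \left(- \frac{1}{1480}\right) - \frac{538}{66} = \left(-4\right) 59 \left(- \frac{1}{1480}\right) - \frac{269}{33} = \left(-236\right) \left(- \frac{1}{1480}\right) - \frac{269}{33} = \frac{59}{370} - \frac{269}{33} = - \frac{97583}{12210}$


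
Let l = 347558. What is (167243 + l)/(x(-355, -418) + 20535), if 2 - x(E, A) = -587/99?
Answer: 50965299/2033750 ≈ 25.060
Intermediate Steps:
x(E, A) = 785/99 (x(E, A) = 2 - (-587)/99 = 2 - 1*(-587/99) = 2 + 587/99 = 785/99)
(167243 + l)/(x(-355, -418) + 20535) = (167243 + 347558)/(785/99 + 20535) = 514801/(2033750/99) = 514801*(99/2033750) = 50965299/2033750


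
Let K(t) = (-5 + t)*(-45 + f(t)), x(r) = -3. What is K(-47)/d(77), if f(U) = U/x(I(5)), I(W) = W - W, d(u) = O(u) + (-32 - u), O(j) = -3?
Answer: -286/21 ≈ -13.619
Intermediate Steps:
d(u) = -35 - u (d(u) = -3 + (-32 - u) = -35 - u)
I(W) = 0
f(U) = -U/3 (f(U) = U/(-3) = U*(-1/3) = -U/3)
K(t) = (-45 - t/3)*(-5 + t) (K(t) = (-5 + t)*(-45 - t/3) = (-45 - t/3)*(-5 + t))
K(-47)/d(77) = (225 - 130/3*(-47) - 1/3*(-47)**2)/(-35 - 1*77) = (225 + 6110/3 - 1/3*2209)/(-35 - 77) = (225 + 6110/3 - 2209/3)/(-112) = (4576/3)*(-1/112) = -286/21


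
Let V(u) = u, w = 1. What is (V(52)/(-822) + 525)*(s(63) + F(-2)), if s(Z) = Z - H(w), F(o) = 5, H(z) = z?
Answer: 14455183/411 ≈ 35171.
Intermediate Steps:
s(Z) = -1 + Z (s(Z) = Z - 1*1 = Z - 1 = -1 + Z)
(V(52)/(-822) + 525)*(s(63) + F(-2)) = (52/(-822) + 525)*((-1 + 63) + 5) = (52*(-1/822) + 525)*(62 + 5) = (-26/411 + 525)*67 = (215749/411)*67 = 14455183/411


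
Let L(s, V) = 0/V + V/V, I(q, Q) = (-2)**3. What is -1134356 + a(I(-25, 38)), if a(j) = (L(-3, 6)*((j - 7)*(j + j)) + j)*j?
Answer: -1136212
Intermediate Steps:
I(q, Q) = -8
L(s, V) = 1 (L(s, V) = 0 + 1 = 1)
a(j) = j*(j + 2*j*(-7 + j)) (a(j) = (1*((j - 7)*(j + j)) + j)*j = (1*((-7 + j)*(2*j)) + j)*j = (1*(2*j*(-7 + j)) + j)*j = (2*j*(-7 + j) + j)*j = (j + 2*j*(-7 + j))*j = j*(j + 2*j*(-7 + j)))
-1134356 + a(I(-25, 38)) = -1134356 + (-8)**2*(-13 + 2*(-8)) = -1134356 + 64*(-13 - 16) = -1134356 + 64*(-29) = -1134356 - 1856 = -1136212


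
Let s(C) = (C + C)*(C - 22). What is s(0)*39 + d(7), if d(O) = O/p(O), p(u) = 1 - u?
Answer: -7/6 ≈ -1.1667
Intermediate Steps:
s(C) = 2*C*(-22 + C) (s(C) = (2*C)*(-22 + C) = 2*C*(-22 + C))
d(O) = O/(1 - O)
s(0)*39 + d(7) = (2*0*(-22 + 0))*39 - 1*7/(-1 + 7) = (2*0*(-22))*39 - 1*7/6 = 0*39 - 1*7*⅙ = 0 - 7/6 = -7/6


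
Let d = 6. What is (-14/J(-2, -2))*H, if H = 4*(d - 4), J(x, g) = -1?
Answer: 112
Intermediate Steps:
H = 8 (H = 4*(6 - 4) = 4*2 = 8)
(-14/J(-2, -2))*H = -14/(-1)*8 = -14*(-1)*8 = -7*(-2)*8 = 14*8 = 112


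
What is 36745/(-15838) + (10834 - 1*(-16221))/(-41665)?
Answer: -391895503/131978054 ≈ -2.9694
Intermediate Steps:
36745/(-15838) + (10834 - 1*(-16221))/(-41665) = 36745*(-1/15838) + (10834 + 16221)*(-1/41665) = -36745/15838 + 27055*(-1/41665) = -36745/15838 - 5411/8333 = -391895503/131978054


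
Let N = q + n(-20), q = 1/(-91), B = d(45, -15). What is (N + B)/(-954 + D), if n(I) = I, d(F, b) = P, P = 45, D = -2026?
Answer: -1137/135590 ≈ -0.0083856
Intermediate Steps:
d(F, b) = 45
B = 45
q = -1/91 ≈ -0.010989
N = -1821/91 (N = -1/91 - 20 = -1821/91 ≈ -20.011)
(N + B)/(-954 + D) = (-1821/91 + 45)/(-954 - 2026) = (2274/91)/(-2980) = (2274/91)*(-1/2980) = -1137/135590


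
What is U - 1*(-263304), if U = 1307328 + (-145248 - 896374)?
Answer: 529010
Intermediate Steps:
U = 265706 (U = 1307328 - 1041622 = 265706)
U - 1*(-263304) = 265706 - 1*(-263304) = 265706 + 263304 = 529010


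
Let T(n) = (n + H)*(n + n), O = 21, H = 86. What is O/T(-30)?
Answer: -1/160 ≈ -0.0062500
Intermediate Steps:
T(n) = 2*n*(86 + n) (T(n) = (n + 86)*(n + n) = (86 + n)*(2*n) = 2*n*(86 + n))
O/T(-30) = 21/((2*(-30)*(86 - 30))) = 21/((2*(-30)*56)) = 21/(-3360) = 21*(-1/3360) = -1/160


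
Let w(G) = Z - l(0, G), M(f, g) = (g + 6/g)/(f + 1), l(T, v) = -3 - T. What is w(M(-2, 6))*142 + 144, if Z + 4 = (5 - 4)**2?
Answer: 144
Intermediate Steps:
Z = -3 (Z = -4 + (5 - 4)**2 = -4 + 1**2 = -4 + 1 = -3)
M(f, g) = (g + 6/g)/(1 + f)
w(G) = 0 (w(G) = -3 - (-3 - 1*0) = -3 - (-3 + 0) = -3 - 1*(-3) = -3 + 3 = 0)
w(M(-2, 6))*142 + 144 = 0*142 + 144 = 0 + 144 = 144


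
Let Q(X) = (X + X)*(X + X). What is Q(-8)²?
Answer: 65536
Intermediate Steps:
Q(X) = 4*X² (Q(X) = (2*X)*(2*X) = 4*X²)
Q(-8)² = (4*(-8)²)² = (4*64)² = 256² = 65536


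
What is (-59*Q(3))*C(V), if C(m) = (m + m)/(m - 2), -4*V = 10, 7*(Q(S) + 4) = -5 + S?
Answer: 5900/21 ≈ 280.95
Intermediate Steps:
Q(S) = -33/7 + S/7 (Q(S) = -4 + (-5 + S)/7 = -4 + (-5/7 + S/7) = -33/7 + S/7)
V = -5/2 (V = -¼*10 = -5/2 ≈ -2.5000)
C(m) = 2*m/(-2 + m) (C(m) = (2*m)/(-2 + m) = 2*m/(-2 + m))
(-59*Q(3))*C(V) = (-59*(-33/7 + (⅐)*3))*(2*(-5/2)/(-2 - 5/2)) = (-59*(-33/7 + 3/7))*(2*(-5/2)/(-9/2)) = (-59*(-30/7))*(2*(-5/2)*(-2/9)) = (1770/7)*(10/9) = 5900/21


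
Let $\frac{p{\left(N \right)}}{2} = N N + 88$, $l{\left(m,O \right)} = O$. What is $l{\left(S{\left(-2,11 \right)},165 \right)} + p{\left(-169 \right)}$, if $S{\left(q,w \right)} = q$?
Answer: $57463$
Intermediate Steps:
$p{\left(N \right)} = 176 + 2 N^{2}$ ($p{\left(N \right)} = 2 \left(N N + 88\right) = 2 \left(N^{2} + 88\right) = 2 \left(88 + N^{2}\right) = 176 + 2 N^{2}$)
$l{\left(S{\left(-2,11 \right)},165 \right)} + p{\left(-169 \right)} = 165 + \left(176 + 2 \left(-169\right)^{2}\right) = 165 + \left(176 + 2 \cdot 28561\right) = 165 + \left(176 + 57122\right) = 165 + 57298 = 57463$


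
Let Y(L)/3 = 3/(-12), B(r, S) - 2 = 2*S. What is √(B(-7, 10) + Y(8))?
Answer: √85/2 ≈ 4.6098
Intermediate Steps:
B(r, S) = 2 + 2*S
Y(L) = -¾ (Y(L) = 3*(3/(-12)) = 3*(3*(-1/12)) = 3*(-¼) = -¾)
√(B(-7, 10) + Y(8)) = √((2 + 2*10) - ¾) = √((2 + 20) - ¾) = √(22 - ¾) = √(85/4) = √85/2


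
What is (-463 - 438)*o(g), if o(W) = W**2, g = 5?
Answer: -22525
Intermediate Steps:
(-463 - 438)*o(g) = (-463 - 438)*5**2 = -901*25 = -22525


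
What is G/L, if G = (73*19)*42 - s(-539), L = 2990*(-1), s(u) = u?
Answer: -58793/2990 ≈ -19.663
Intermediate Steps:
L = -2990
G = 58793 (G = (73*19)*42 - 1*(-539) = 1387*42 + 539 = 58254 + 539 = 58793)
G/L = 58793/(-2990) = 58793*(-1/2990) = -58793/2990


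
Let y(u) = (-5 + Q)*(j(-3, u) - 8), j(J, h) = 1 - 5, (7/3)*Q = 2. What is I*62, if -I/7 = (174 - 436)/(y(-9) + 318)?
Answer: 397978/1287 ≈ 309.23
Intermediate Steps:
Q = 6/7 (Q = (3/7)*2 = 6/7 ≈ 0.85714)
j(J, h) = -4
y(u) = 348/7 (y(u) = (-5 + 6/7)*(-4 - 8) = -29/7*(-12) = 348/7)
I = 6419/1287 (I = -7*(174 - 436)/(348/7 + 318) = -(-1834)/2574/7 = -(-1834)*7/2574 = -7*(-917/1287) = 6419/1287 ≈ 4.9876)
I*62 = (6419/1287)*62 = 397978/1287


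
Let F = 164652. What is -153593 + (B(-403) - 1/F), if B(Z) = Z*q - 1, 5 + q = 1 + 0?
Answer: -25024140265/164652 ≈ -1.5198e+5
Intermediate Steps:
q = -4 (q = -5 + (1 + 0) = -5 + 1 = -4)
B(Z) = -1 - 4*Z (B(Z) = Z*(-4) - 1 = -4*Z - 1 = -1 - 4*Z)
-153593 + (B(-403) - 1/F) = -153593 + ((-1 - 4*(-403)) - 1/164652) = -153593 + ((-1 + 1612) - 1*1/164652) = -153593 + (1611 - 1/164652) = -153593 + 265254371/164652 = -25024140265/164652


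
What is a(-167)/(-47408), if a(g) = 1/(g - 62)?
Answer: 1/10856432 ≈ 9.2111e-8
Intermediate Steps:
a(g) = 1/(-62 + g)
a(-167)/(-47408) = 1/(-62 - 167*(-47408)) = -1/47408/(-229) = -1/229*(-1/47408) = 1/10856432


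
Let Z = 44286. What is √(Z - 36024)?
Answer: 9*√102 ≈ 90.896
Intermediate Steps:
√(Z - 36024) = √(44286 - 36024) = √8262 = 9*√102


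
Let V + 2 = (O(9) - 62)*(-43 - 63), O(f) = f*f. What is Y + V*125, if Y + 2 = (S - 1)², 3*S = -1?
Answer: -2268002/9 ≈ -2.5200e+5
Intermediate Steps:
S = -⅓ (S = (⅓)*(-1) = -⅓ ≈ -0.33333)
Y = -2/9 (Y = -2 + (-⅓ - 1)² = -2 + (-4/3)² = -2 + 16/9 = -2/9 ≈ -0.22222)
O(f) = f²
V = -2016 (V = -2 + (9² - 62)*(-43 - 63) = -2 + (81 - 62)*(-106) = -2 + 19*(-106) = -2 - 2014 = -2016)
Y + V*125 = -2/9 - 2016*125 = -2/9 - 252000 = -2268002/9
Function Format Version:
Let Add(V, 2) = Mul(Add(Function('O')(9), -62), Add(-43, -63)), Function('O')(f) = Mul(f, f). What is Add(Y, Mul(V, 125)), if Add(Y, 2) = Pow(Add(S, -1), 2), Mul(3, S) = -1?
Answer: Rational(-2268002, 9) ≈ -2.5200e+5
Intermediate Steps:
S = Rational(-1, 3) (S = Mul(Rational(1, 3), -1) = Rational(-1, 3) ≈ -0.33333)
Y = Rational(-2, 9) (Y = Add(-2, Pow(Add(Rational(-1, 3), -1), 2)) = Add(-2, Pow(Rational(-4, 3), 2)) = Add(-2, Rational(16, 9)) = Rational(-2, 9) ≈ -0.22222)
Function('O')(f) = Pow(f, 2)
V = -2016 (V = Add(-2, Mul(Add(Pow(9, 2), -62), Add(-43, -63))) = Add(-2, Mul(Add(81, -62), -106)) = Add(-2, Mul(19, -106)) = Add(-2, -2014) = -2016)
Add(Y, Mul(V, 125)) = Add(Rational(-2, 9), Mul(-2016, 125)) = Add(Rational(-2, 9), -252000) = Rational(-2268002, 9)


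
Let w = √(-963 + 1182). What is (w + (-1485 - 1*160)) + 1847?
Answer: 202 + √219 ≈ 216.80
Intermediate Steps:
w = √219 ≈ 14.799
(w + (-1485 - 1*160)) + 1847 = (√219 + (-1485 - 1*160)) + 1847 = (√219 + (-1485 - 160)) + 1847 = (√219 - 1645) + 1847 = (-1645 + √219) + 1847 = 202 + √219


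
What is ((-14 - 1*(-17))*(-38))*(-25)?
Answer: 2850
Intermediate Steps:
((-14 - 1*(-17))*(-38))*(-25) = ((-14 + 17)*(-38))*(-25) = (3*(-38))*(-25) = -114*(-25) = 2850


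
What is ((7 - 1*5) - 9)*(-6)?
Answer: 42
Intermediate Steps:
((7 - 1*5) - 9)*(-6) = ((7 - 5) - 9)*(-6) = (2 - 9)*(-6) = -7*(-6) = 42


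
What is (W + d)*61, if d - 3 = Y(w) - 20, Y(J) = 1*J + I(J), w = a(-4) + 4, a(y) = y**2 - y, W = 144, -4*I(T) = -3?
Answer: 37027/4 ≈ 9256.8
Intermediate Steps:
I(T) = 3/4 (I(T) = -1/4*(-3) = 3/4)
w = 24 (w = -4*(-1 - 4) + 4 = -4*(-5) + 4 = 20 + 4 = 24)
Y(J) = 3/4 + J (Y(J) = 1*J + 3/4 = J + 3/4 = 3/4 + J)
d = 31/4 (d = 3 + ((3/4 + 24) - 20) = 3 + (99/4 - 20) = 3 + 19/4 = 31/4 ≈ 7.7500)
(W + d)*61 = (144 + 31/4)*61 = (607/4)*61 = 37027/4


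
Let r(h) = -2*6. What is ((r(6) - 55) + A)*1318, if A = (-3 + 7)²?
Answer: -67218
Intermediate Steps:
A = 16 (A = 4² = 16)
r(h) = -12
((r(6) - 55) + A)*1318 = ((-12 - 55) + 16)*1318 = (-67 + 16)*1318 = -51*1318 = -67218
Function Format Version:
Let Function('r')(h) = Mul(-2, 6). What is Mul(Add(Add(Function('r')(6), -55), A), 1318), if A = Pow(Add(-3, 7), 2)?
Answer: -67218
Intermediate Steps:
A = 16 (A = Pow(4, 2) = 16)
Function('r')(h) = -12
Mul(Add(Add(Function('r')(6), -55), A), 1318) = Mul(Add(Add(-12, -55), 16), 1318) = Mul(Add(-67, 16), 1318) = Mul(-51, 1318) = -67218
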